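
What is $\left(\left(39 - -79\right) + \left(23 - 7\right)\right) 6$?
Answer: $804$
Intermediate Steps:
$\left(\left(39 - -79\right) + \left(23 - 7\right)\right) 6 = \left(\left(39 + 79\right) + 16\right) 6 = \left(118 + 16\right) 6 = 134 \cdot 6 = 804$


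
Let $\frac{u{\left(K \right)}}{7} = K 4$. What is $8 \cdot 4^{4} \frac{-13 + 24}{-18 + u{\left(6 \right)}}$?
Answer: $\frac{11264}{75} \approx 150.19$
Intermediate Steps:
$u{\left(K \right)} = 28 K$ ($u{\left(K \right)} = 7 K 4 = 7 \cdot 4 K = 28 K$)
$8 \cdot 4^{4} \frac{-13 + 24}{-18 + u{\left(6 \right)}} = 8 \cdot 4^{4} \frac{-13 + 24}{-18 + 28 \cdot 6} = 8 \cdot 256 \frac{11}{-18 + 168} = 2048 \cdot \frac{11}{150} = \frac{11264}{75}$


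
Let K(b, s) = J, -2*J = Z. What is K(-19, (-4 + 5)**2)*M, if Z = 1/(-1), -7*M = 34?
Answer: -17/7 ≈ -2.4286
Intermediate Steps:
M = -34/7 (M = -1/7*34 = -34/7 ≈ -4.8571)
Z = -1
J = 1/2 (J = -1/2*(-1) = 1/2 ≈ 0.50000)
K(b, s) = 1/2
K(-19, (-4 + 5)**2)*M = (1/2)*(-34/7) = -17/7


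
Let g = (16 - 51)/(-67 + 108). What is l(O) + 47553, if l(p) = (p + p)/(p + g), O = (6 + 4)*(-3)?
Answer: 12031401/253 ≈ 47555.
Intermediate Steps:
g = -35/41 ≈ -0.85366
O = -30 (O = 10*(-3) = -30)
l(p) = 2*p/(-35/41 + p) (l(p) = (p + p)/(p - 35/41) = (2*p)/(-35/41 + p) = 2*p/(-35/41 + p))
l(O) + 47553 = 82*(-30)/(-35 + 41*(-30)) + 47553 = 82*(-30)/(-35 - 1230) + 47553 = 82*(-30)/(-1265) + 47553 = 82*(-30)*(-1/1265) + 47553 = 492/253 + 47553 = 12031401/253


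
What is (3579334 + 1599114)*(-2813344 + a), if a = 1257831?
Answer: -8055143183824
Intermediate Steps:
(3579334 + 1599114)*(-2813344 + a) = (3579334 + 1599114)*(-2813344 + 1257831) = 5178448*(-1555513) = -8055143183824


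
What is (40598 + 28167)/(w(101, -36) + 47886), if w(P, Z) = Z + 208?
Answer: 68765/48058 ≈ 1.4309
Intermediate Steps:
w(P, Z) = 208 + Z
(40598 + 28167)/(w(101, -36) + 47886) = (40598 + 28167)/((208 - 36) + 47886) = 68765/(172 + 47886) = 68765/48058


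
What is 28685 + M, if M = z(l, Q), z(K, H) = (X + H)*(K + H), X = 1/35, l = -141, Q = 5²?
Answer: 902359/35 ≈ 25782.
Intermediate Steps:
Q = 25
X = 1/35 ≈ 0.028571
z(K, H) = (1/35 + H)*(H + K) (z(K, H) = (1/35 + H)*(K + H) = (1/35 + H)*(H + K))
M = -101616/35 (M = 25² + (1/35)*25 + (1/35)*(-141) + 25*(-141) = 625 + 5/7 - 141/35 - 3525 = -101616/35 ≈ -2903.3)
28685 + M = 28685 - 101616/35 = 902359/35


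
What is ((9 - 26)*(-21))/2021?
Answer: 357/2021 ≈ 0.17665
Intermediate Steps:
((9 - 26)*(-21))/2021 = -17*(-21)*(1/2021) = 357*(1/2021) = 357/2021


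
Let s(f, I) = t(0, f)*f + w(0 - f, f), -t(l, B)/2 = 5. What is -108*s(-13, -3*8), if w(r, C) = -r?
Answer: -12636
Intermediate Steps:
t(l, B) = -10 (t(l, B) = -2*5 = -10)
s(f, I) = -9*f (s(f, I) = -10*f - (0 - f) = -10*f - (-1)*f = -10*f + f = -9*f)
-108*s(-13, -3*8) = -(-972)*(-13) = -108*117 = -12636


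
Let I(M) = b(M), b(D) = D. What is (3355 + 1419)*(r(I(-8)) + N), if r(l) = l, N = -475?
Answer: -2305842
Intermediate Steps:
I(M) = M
(3355 + 1419)*(r(I(-8)) + N) = (3355 + 1419)*(-8 - 475) = 4774*(-483) = -2305842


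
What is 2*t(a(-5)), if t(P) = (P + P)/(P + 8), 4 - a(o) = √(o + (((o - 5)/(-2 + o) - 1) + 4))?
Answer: 340/253 - 16*I*√7/253 ≈ 1.3439 - 0.16732*I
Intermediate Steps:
a(o) = 4 - √(3 + o + (-5 + o)/(-2 + o)) (a(o) = 4 - √(o + (((o - 5)/(-2 + o) - 1) + 4)) = 4 - √(o + (((-5 + o)/(-2 + o) - 1) + 4)) = 4 - √(o + ((-1 + (-5 + o)/(-2 + o)) + 4)) = 4 - √(o + (3 + (-5 + o)/(-2 + o))) = 4 - √(3 + o + (-5 + o)/(-2 + o)))
t(P) = 2*P/(8 + P) (t(P) = (2*P)/(8 + P) = 2*P/(8 + P))
2*t(a(-5)) = 2*(2*(4 - √((-11 + (-5)² + 2*(-5))/(-2 - 5)))/(8 + (4 - √((-11 + (-5)² + 2*(-5))/(-2 - 5))))) = 2*(2*(4 - √((-11 + 25 - 10)/(-7)))/(8 + (4 - √((-11 + 25 - 10)/(-7))))) = 2*(2*(4 - √(-⅐*4))/(8 + (4 - √(-⅐*4)))) = 2*(2*(4 - √(-4/7))/(8 + (4 - √(-4/7)))) = 2*(2*(4 - 2*I*√7/7)/(8 + (4 - 2*I*√7/7))) = 2*(2*(4 - 2*I*√7/7)/(12 - 2*I*√7/7)) = 4*(4 - 2*I*√7/7)/(12 - 2*I*√7/7)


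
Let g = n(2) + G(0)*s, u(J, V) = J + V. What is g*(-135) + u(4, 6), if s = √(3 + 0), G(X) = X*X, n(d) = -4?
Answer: 550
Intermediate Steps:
G(X) = X²
s = √3 ≈ 1.7320
g = -4 (g = -4 + 0²*√3 = -4 + 0*√3 = -4 + 0 = -4)
g*(-135) + u(4, 6) = -4*(-135) + (4 + 6) = 540 + 10 = 550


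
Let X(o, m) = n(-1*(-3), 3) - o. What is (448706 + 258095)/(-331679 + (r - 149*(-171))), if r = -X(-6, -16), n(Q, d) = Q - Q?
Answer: -706801/306206 ≈ -2.3083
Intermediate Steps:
n(Q, d) = 0
X(o, m) = -o (X(o, m) = 0 - o = -o)
r = -6 (r = -(-1)*(-6) = -1*6 = -6)
(448706 + 258095)/(-331679 + (r - 149*(-171))) = (448706 + 258095)/(-331679 + (-6 - 149*(-171))) = 706801/(-331679 + (-6 + 25479)) = 706801/(-331679 + 25473) = 706801/(-306206) = 706801*(-1/306206) = -706801/306206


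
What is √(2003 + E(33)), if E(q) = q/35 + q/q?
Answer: 3*√272895/35 ≈ 44.777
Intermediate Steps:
E(q) = 1 + q/35 (E(q) = q*(1/35) + 1 = q/35 + 1 = 1 + q/35)
√(2003 + E(33)) = √(2003 + (1 + (1/35)*33)) = √(2003 + (1 + 33/35)) = √(2003 + 68/35) = √(70173/35) = 3*√272895/35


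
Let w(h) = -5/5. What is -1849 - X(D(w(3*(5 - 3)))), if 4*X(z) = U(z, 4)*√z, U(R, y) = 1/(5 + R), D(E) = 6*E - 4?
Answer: -1849 + I*√10/20 ≈ -1849.0 + 0.15811*I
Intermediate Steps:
w(h) = -1 (w(h) = -5*⅕ = -1)
D(E) = -4 + 6*E
X(z) = √z/(4*(5 + z)) (X(z) = (√z/(5 + z))/4 = √z/(4*(5 + z)))
-1849 - X(D(w(3*(5 - 3)))) = -1849 - √(-4 + 6*(-1))/(4*(5 + (-4 + 6*(-1)))) = -1849 - √(-4 - 6)/(4*(5 + (-4 - 6))) = -1849 - √(-10)/(4*(5 - 10)) = -1849 - I*√10/(4*(-5)) = -1849 - I*√10*(-1)/(4*5) = -1849 - (-1)*I*√10/20 = -1849 + I*√10/20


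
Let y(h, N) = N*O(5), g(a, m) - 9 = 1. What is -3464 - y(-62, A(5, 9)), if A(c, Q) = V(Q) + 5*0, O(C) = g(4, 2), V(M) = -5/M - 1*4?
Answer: -30766/9 ≈ -3418.4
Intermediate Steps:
g(a, m) = 10 (g(a, m) = 9 + 1 = 10)
V(M) = -4 - 5/M (V(M) = -5/M - 4 = -4 - 5/M)
O(C) = 10
A(c, Q) = -4 - 5/Q (A(c, Q) = (-4 - 5/Q) + 5*0 = (-4 - 5/Q) + 0 = -4 - 5/Q)
y(h, N) = 10*N (y(h, N) = N*10 = 10*N)
-3464 - y(-62, A(5, 9)) = -3464 - 10*(-4 - 5/9) = -3464 - 10*(-41)/9 = -3464 - 1*(-410/9) = -3464 + 410/9 = -30766/9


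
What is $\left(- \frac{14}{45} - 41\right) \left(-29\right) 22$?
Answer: $\frac{1186042}{45} \approx 26357.0$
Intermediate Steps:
$\left(- \frac{14}{45} - 41\right) \left(-29\right) 22 = \left(- \frac{1859}{45}\right) \left(-29\right) 22 = \frac{53911}{45} \cdot 22 = \frac{1186042}{45}$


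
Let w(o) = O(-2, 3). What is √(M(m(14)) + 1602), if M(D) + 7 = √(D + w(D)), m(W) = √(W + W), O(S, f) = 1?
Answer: √(1595 + √(1 + 2*√7)) ≈ 39.969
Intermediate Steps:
m(W) = √2*√W (m(W) = √(2*W) = √2*√W)
w(o) = 1
M(D) = -7 + √(1 + D) (M(D) = -7 + √(D + 1) = -7 + √(1 + D))
√(M(m(14)) + 1602) = √((-7 + √(1 + √2*√14)) + 1602) = √((-7 + √(1 + 2*√7)) + 1602) = √(1595 + √(1 + 2*√7))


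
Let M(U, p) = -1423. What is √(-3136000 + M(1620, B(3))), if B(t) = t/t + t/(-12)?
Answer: I*√3137423 ≈ 1771.3*I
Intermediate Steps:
B(t) = 1 - t/12 (B(t) = 1 + t*(-1/12) = 1 - t/12)
√(-3136000 + M(1620, B(3))) = √(-3136000 - 1423) = √(-3137423) = I*√3137423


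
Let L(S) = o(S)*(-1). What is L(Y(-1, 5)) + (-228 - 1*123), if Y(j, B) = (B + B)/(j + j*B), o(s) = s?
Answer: -1048/3 ≈ -349.33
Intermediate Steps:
Y(j, B) = 2*B/(j + B*j) (Y(j, B) = (2*B)/(j + B*j) = 2*B/(j + B*j))
L(S) = -S (L(S) = S*(-1) = -S)
L(Y(-1, 5)) + (-228 - 1*123) = -2*5/((-1)*(1 + 5)) + (-228 - 1*123) = -2*5*(-1)/6 + (-228 - 123) = -2*5*(-1)/6 - 351 = -1*(-5/3) - 351 = 5/3 - 351 = -1048/3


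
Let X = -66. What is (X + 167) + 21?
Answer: 122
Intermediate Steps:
(X + 167) + 21 = (-66 + 167) + 21 = 101 + 21 = 122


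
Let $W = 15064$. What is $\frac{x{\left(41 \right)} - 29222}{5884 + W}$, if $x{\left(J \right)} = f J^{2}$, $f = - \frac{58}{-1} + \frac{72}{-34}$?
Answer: $\frac{275044}{89029} \approx 3.0894$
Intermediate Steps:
$f = \frac{950}{17}$ ($f = \left(-58\right) \left(-1\right) + 72 \left(- \frac{1}{34}\right) = 58 - \frac{36}{17} = \frac{950}{17} \approx 55.882$)
$x{\left(J \right)} = \frac{950 J^{2}}{17}$
$\frac{x{\left(41 \right)} - 29222}{5884 + W} = \frac{\frac{950 \cdot 41^{2}}{17} - 29222}{5884 + 15064} = \frac{\frac{950}{17} \cdot 1681 - 29222}{20948} = \left(\frac{1596950}{17} - 29222\right) \frac{1}{20948} = \frac{1100176}{17} \cdot \frac{1}{20948} = \frac{275044}{89029}$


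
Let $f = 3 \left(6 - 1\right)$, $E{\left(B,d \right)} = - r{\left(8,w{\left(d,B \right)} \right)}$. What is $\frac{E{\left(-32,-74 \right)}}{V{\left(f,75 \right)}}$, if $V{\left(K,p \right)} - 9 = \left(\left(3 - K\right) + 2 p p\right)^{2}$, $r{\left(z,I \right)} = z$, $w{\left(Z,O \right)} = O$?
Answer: $- \frac{8}{126292653} \approx -6.3345 \cdot 10^{-8}$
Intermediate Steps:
$E{\left(B,d \right)} = -8$ ($E{\left(B,d \right)} = \left(-1\right) 8 = -8$)
$f = 15$ ($f = 3 \cdot 5 = 15$)
$V{\left(K,p \right)} = 9 + \left(3 - K + 2 p^{2}\right)^{2}$ ($V{\left(K,p \right)} = 9 + \left(\left(3 - K\right) + 2 p p\right)^{2} = 9 + \left(\left(3 - K\right) + 2 p^{2}\right)^{2} = 9 + \left(3 - K + 2 p^{2}\right)^{2}$)
$\frac{E{\left(-32,-74 \right)}}{V{\left(f,75 \right)}} = - \frac{8}{9 + \left(3 - 15 + 2 \cdot 75^{2}\right)^{2}} = - \frac{8}{9 + \left(3 - 15 + 2 \cdot 5625\right)^{2}} = - \frac{8}{9 + \left(3 - 15 + 11250\right)^{2}} = - \frac{8}{9 + 11238^{2}} = - \frac{8}{9 + 126292644} = - \frac{8}{126292653}$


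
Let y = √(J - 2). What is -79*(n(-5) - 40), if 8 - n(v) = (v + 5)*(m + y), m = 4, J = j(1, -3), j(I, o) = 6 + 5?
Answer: 2528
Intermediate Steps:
j(I, o) = 11
J = 11
y = 3 (y = √(11 - 2) = √9 = 3)
n(v) = -27 - 7*v (n(v) = 8 - (v + 5)*(4 + 3) = 8 - (5 + v)*7 = 8 - (35 + 7*v) = 8 + (-35 - 7*v) = -27 - 7*v)
-79*(n(-5) - 40) = -79*((-27 - 7*(-5)) - 40) = -79*((-27 + 35) - 40) = -79*(8 - 40) = -79*(-32) = 2528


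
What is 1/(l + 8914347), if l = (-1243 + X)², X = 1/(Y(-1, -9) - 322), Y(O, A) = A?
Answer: 109561/1145942708023 ≈ 9.5608e-8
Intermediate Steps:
X = -1/331 (X = 1/(-9 - 322) = 1/(-331) = -1/331 ≈ -0.0030211)
l = 169277936356/109561 (l = (-1243 - 1/331)² = (-411434/331)² = 169277936356/109561 ≈ 1.5451e+6)
1/(l + 8914347) = 1/(169277936356/109561 + 8914347) = 1/(1145942708023/109561) = 109561/1145942708023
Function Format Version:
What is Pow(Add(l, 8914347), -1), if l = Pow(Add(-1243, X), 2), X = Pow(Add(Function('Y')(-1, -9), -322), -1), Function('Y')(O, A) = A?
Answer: Rational(109561, 1145942708023) ≈ 9.5608e-8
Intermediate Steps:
X = Rational(-1, 331) (X = Pow(Add(-9, -322), -1) = Pow(-331, -1) = Rational(-1, 331) ≈ -0.0030211)
l = Rational(169277936356, 109561) (l = Pow(Add(-1243, Rational(-1, 331)), 2) = Pow(Rational(-411434, 331), 2) = Rational(169277936356, 109561) ≈ 1.5451e+6)
Pow(Add(l, 8914347), -1) = Pow(Add(Rational(169277936356, 109561), 8914347), -1) = Pow(Rational(1145942708023, 109561), -1) = Rational(109561, 1145942708023)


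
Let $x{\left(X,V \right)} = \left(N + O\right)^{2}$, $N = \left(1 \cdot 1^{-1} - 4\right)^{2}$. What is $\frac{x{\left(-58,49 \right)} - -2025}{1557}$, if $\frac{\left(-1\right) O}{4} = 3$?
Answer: $\frac{226}{173} \approx 1.3064$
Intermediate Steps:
$O = -12$ ($O = \left(-4\right) 3 = -12$)
$N = 9$ ($N = \left(1 \cdot 1 - 4\right)^{2} = \left(1 - 4\right)^{2} = \left(-3\right)^{2} = 9$)
$x{\left(X,V \right)} = 9$ ($x{\left(X,V \right)} = \left(9 - 12\right)^{2} = \left(-3\right)^{2} = 9$)
$\frac{x{\left(-58,49 \right)} - -2025}{1557} = \frac{9 - -2025}{1557} = \left(9 + 2025\right) \frac{1}{1557} = 2034 \cdot \frac{1}{1557} = \frac{226}{173}$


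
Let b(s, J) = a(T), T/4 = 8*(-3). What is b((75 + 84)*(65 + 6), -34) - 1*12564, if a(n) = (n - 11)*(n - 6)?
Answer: -1650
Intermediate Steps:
T = -96 (T = 4*(8*(-3)) = 4*(-24) = -96)
a(n) = (-11 + n)*(-6 + n)
b(s, J) = 10914 (b(s, J) = 66 + (-96)² - 17*(-96) = 66 + 9216 + 1632 = 10914)
b((75 + 84)*(65 + 6), -34) - 1*12564 = 10914 - 1*12564 = 10914 - 12564 = -1650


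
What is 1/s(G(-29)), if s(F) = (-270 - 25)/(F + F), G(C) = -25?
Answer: 10/59 ≈ 0.16949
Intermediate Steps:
s(F) = -295/(2*F) (s(F) = -295*1/(2*F) = -295/(2*F))
1/s(G(-29)) = 1/(-295/2/(-25)) = 1/(-295/2*(-1/25)) = 1/(59/10) = 10/59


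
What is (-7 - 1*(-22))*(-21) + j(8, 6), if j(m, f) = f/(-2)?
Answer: -318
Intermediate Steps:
j(m, f) = -f/2 (j(m, f) = f*(-1/2) = -f/2)
(-7 - 1*(-22))*(-21) + j(8, 6) = (-7 - 1*(-22))*(-21) - 1/2*6 = (-7 + 22)*(-21) - 3 = 15*(-21) - 3 = -315 - 3 = -318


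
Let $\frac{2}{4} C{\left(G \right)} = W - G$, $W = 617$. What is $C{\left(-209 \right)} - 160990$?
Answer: $-159338$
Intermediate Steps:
$C{\left(G \right)} = 1234 - 2 G$ ($C{\left(G \right)} = 2 \left(617 - G\right) = 1234 - 2 G$)
$C{\left(-209 \right)} - 160990 = \left(1234 - -418\right) - 160990 = \left(1234 + 418\right) - 160990 = 1652 - 160990 = -159338$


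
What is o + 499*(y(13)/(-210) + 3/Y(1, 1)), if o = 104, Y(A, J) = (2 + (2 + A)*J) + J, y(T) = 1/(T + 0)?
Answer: 482278/1365 ≈ 353.32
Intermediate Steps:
y(T) = 1/T
Y(A, J) = 2 + J + J*(2 + A) (Y(A, J) = (2 + J*(2 + A)) + J = 2 + J + J*(2 + A))
o + 499*(y(13)/(-210) + 3/Y(1, 1)) = 104 + 499*(1/(13*(-210)) + 3/(2 + 3*1 + 1*1)) = 104 + 499*((1/13)*(-1/210) + 3/(2 + 3 + 1)) = 104 + 499*(-1/2730 + 3/6) = 104 + 499*(-1/2730 + 3*(1/6)) = 104 + 499*(-1/2730 + 1/2) = 104 + 499*(682/1365) = 104 + 340318/1365 = 482278/1365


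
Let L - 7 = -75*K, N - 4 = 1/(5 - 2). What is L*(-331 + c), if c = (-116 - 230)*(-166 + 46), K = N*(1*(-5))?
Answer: 67220448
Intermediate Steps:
N = 13/3 (N = 4 + 1/(5 - 2) = 4 + 1/3 = 13/3 ≈ 4.3333)
K = -65/3 (K = 13*(1*(-5))/3 = (13/3)*(-5) = -65/3 ≈ -21.667)
L = 1632 (L = 7 - 75*(-65/3) = 7 + 1625 = 1632)
c = 41520 (c = -346*(-120) = 41520)
L*(-331 + c) = 1632*(-331 + 41520) = 1632*41189 = 67220448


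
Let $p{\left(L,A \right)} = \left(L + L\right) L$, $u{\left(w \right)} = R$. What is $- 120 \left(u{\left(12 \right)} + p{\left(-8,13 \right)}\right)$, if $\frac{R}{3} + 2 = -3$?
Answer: $-13560$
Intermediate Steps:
$R = -15$ ($R = -6 + 3 \left(-3\right) = -6 - 9 = -15$)
$u{\left(w \right)} = -15$
$p{\left(L,A \right)} = 2 L^{2}$ ($p{\left(L,A \right)} = 2 L L = 2 L^{2}$)
$- 120 \left(u{\left(12 \right)} + p{\left(-8,13 \right)}\right) = - 120 \left(-15 + 2 \left(-8\right)^{2}\right) = - 120 \left(-15 + 2 \cdot 64\right) = - 120 \left(-15 + 128\right) = \left(-120\right) 113 = -13560$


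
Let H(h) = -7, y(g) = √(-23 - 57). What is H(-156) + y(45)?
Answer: -7 + 4*I*√5 ≈ -7.0 + 8.9443*I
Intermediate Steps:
y(g) = 4*I*√5 (y(g) = √(-80) = 4*I*√5)
H(-156) + y(45) = -7 + 4*I*√5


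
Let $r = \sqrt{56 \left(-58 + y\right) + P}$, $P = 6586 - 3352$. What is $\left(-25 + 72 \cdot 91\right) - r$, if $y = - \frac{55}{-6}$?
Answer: $6527 - \frac{\sqrt{4494}}{3} \approx 6504.7$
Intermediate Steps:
$y = \frac{55}{6}$ ($y = \left(-55\right) \left(- \frac{1}{6}\right) = \frac{55}{6} \approx 9.1667$)
$P = 3234$
$r = \frac{\sqrt{4494}}{3}$ ($r = \sqrt{56 \left(-58 + \frac{55}{6}\right) + 3234} = \sqrt{56 \left(- \frac{293}{6}\right) + 3234} = \sqrt{- \frac{8204}{3} + 3234} = \sqrt{\frac{1498}{3}} = \frac{\sqrt{4494}}{3} \approx 22.346$)
$\left(-25 + 72 \cdot 91\right) - r = \left(-25 + 72 \cdot 91\right) - \frac{\sqrt{4494}}{3} = \left(-25 + 6552\right) - \frac{\sqrt{4494}}{3} = 6527 - \frac{\sqrt{4494}}{3}$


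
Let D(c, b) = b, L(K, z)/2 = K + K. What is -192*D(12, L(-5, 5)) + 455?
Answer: 4295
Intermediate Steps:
L(K, z) = 4*K (L(K, z) = 2*(K + K) = 2*(2*K) = 4*K)
-192*D(12, L(-5, 5)) + 455 = -768*(-5) + 455 = -192*(-20) + 455 = 3840 + 455 = 4295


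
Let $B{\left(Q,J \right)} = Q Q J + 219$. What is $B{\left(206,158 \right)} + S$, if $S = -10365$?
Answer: $6694742$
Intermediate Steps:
$B{\left(Q,J \right)} = 219 + J Q^{2}$ ($B{\left(Q,J \right)} = Q^{2} J + 219 = J Q^{2} + 219 = 219 + J Q^{2}$)
$B{\left(206,158 \right)} + S = \left(219 + 158 \cdot 206^{2}\right) - 10365 = \left(219 + 158 \cdot 42436\right) - 10365 = \left(219 + 6704888\right) - 10365 = 6705107 - 10365 = 6694742$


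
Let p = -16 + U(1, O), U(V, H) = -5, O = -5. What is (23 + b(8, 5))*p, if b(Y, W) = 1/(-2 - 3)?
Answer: -2394/5 ≈ -478.80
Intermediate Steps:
p = -21 (p = -16 - 5 = -21)
b(Y, W) = -1/5 (b(Y, W) = 1/(-5) = -1/5)
(23 + b(8, 5))*p = (23 - 1/5)*(-21) = (114/5)*(-21) = -2394/5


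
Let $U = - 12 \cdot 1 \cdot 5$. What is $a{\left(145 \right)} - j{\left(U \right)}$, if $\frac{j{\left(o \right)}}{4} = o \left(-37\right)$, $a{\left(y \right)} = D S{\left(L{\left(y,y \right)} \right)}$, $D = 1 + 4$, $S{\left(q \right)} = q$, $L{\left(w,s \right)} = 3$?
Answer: $-8865$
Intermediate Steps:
$D = 5$
$a{\left(y \right)} = 15$ ($a{\left(y \right)} = 5 \cdot 3 = 15$)
$U = -60$ ($U = \left(-12\right) 5 = -60$)
$j{\left(o \right)} = - 148 o$ ($j{\left(o \right)} = 4 o \left(-37\right) = 4 \left(- 37 o\right) = - 148 o$)
$a{\left(145 \right)} - j{\left(U \right)} = 15 - \left(-148\right) \left(-60\right) = 15 - 8880 = -8865$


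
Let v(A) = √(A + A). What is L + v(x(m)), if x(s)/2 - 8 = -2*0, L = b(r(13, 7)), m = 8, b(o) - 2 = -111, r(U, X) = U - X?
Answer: -109 + 4*√2 ≈ -103.34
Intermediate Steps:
b(o) = -109 (b(o) = 2 - 111 = -109)
L = -109
x(s) = 16 (x(s) = 16 + 2*(-2*0) = 16 + 2*0 = 16 + 0 = 16)
v(A) = √2*√A (v(A) = √(2*A) = √2*√A)
L + v(x(m)) = -109 + √2*√16 = -109 + √2*4 = -109 + 4*√2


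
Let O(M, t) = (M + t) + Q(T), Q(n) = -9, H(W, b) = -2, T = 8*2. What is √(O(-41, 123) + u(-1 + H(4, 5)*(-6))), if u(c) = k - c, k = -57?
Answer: √5 ≈ 2.2361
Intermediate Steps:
T = 16
O(M, t) = -9 + M + t (O(M, t) = (M + t) - 9 = -9 + M + t)
u(c) = -57 - c
√(O(-41, 123) + u(-1 + H(4, 5)*(-6))) = √((-9 - 41 + 123) + (-57 - (-1 - 2*(-6)))) = √(73 + (-57 - (-1 + 12))) = √(73 + (-57 - 1*11)) = √(73 + (-57 - 11)) = √(73 - 68) = √5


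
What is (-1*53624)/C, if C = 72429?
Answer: -53624/72429 ≈ -0.74037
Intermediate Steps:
(-1*53624)/C = -1*53624/72429 = -53624*1/72429 = -53624/72429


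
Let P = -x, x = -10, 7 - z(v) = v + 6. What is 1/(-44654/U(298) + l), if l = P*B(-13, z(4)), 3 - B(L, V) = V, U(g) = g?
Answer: -149/13387 ≈ -0.011130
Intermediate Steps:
z(v) = 1 - v (z(v) = 7 - (v + 6) = 7 - (6 + v) = 7 + (-6 - v) = 1 - v)
P = 10 (P = -1*(-10) = 10)
B(L, V) = 3 - V
l = 60 (l = 10*(3 - (1 - 1*4)) = 10*(3 - (1 - 4)) = 10*(3 - 1*(-3)) = 10*(3 + 3) = 10*6 = 60)
1/(-44654/U(298) + l) = 1/(-44654/298 + 60) = 1/(-44654*1/298 + 60) = 1/(-22327/149 + 60) = 1/(-13387/149) = -149/13387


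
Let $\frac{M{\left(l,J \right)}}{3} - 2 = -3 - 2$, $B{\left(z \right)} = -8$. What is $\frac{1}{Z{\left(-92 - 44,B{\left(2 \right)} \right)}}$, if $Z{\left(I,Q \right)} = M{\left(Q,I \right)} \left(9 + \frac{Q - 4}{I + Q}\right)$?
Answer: $- \frac{4}{327} \approx -0.012232$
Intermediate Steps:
$M{\left(l,J \right)} = -9$ ($M{\left(l,J \right)} = 6 + 3 \left(-3 - 2\right) = 6 + 3 \left(-5\right) = 6 - 15 = -9$)
$Z{\left(I,Q \right)} = -81 - \frac{9 \left(-4 + Q\right)}{I + Q}$ ($Z{\left(I,Q \right)} = - 9 \left(9 + \frac{Q - 4}{I + Q}\right) = - 9 \left(9 + \frac{-4 + Q}{I + Q}\right) = -81 - \frac{9 \left(-4 + Q\right)}{I + Q}$)
$\frac{1}{Z{\left(-92 - 44,B{\left(2 \right)} \right)}} = \frac{1}{9 \frac{1}{\left(-92 - 44\right) - 8} \left(4 - -80 - 9 \left(-92 - 44\right)\right)} = \frac{1}{9 \frac{1}{-136 - 8} \left(4 + 80 - -1224\right)} = \frac{1}{9 \frac{1}{-144} \left(4 + 80 + 1224\right)} = \frac{1}{9 \left(- \frac{1}{144}\right) 1308} = \frac{1}{- \frac{327}{4}} = - \frac{4}{327}$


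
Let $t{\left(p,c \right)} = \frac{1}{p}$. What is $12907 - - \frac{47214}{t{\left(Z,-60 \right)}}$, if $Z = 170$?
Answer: $8039287$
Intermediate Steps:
$12907 - - \frac{47214}{t{\left(Z,-60 \right)}} = 12907 - - \frac{47214}{\frac{1}{170}} = 12907 - - 47214 \frac{1}{\frac{1}{170}} = 12907 - \left(-47214\right) 170 = 12907 - -8026380 = 12907 + 8026380 = 8039287$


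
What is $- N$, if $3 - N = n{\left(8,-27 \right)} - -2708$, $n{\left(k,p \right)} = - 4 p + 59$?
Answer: $2872$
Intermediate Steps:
$n{\left(k,p \right)} = 59 - 4 p$
$N = -2872$ ($N = 3 - \left(\left(59 - -108\right) - -2708\right) = 3 - \left(\left(59 + 108\right) + 2708\right) = 3 - \left(167 + 2708\right) = 3 - 2875 = -2872$)
$- N = \left(-1\right) \left(-2872\right) = 2872$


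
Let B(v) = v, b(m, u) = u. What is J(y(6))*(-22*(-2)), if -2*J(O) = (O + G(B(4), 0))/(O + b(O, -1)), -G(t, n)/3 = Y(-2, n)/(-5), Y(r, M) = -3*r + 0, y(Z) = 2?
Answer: -616/5 ≈ -123.20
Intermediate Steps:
Y(r, M) = -3*r
G(t, n) = 18/5 (G(t, n) = -3*(-3*(-2))/(-5) = -18*(-1)/5 = -3*(-6/5) = 18/5)
J(O) = -(18/5 + O)/(2*(-1 + O)) (J(O) = -(O + 18/5)/(2*(O - 1)) = -(18/5 + O)/(2*(-1 + O)))
J(y(6))*(-22*(-2)) = ((-18 - 5*2)/(10*(-1 + 2)))*(-22*(-2)) = ((1/10)*(-18 - 10)/1)*44 = ((1/10)*1*(-28))*44 = -14/5*44 = -616/5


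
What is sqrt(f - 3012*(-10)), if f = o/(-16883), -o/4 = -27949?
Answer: 2*sqrt(2145846875203)/16883 ≈ 173.53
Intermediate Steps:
o = 111796 (o = -4*(-27949) = 111796)
f = -111796/16883 (f = 111796/(-16883) = 111796*(-1/16883) = -111796/16883 ≈ -6.6218)
sqrt(f - 3012*(-10)) = sqrt(-111796/16883 - 3012*(-10)) = sqrt(-111796/16883 + 30120) = sqrt(508404164/16883) = 2*sqrt(2145846875203)/16883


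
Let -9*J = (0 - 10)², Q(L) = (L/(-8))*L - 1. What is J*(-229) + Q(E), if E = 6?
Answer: 45701/18 ≈ 2538.9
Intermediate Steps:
Q(L) = -1 - L²/8 (Q(L) = (L*(-⅛))*L - 1 = (-L/8)*L - 1 = -L²/8 - 1 = -1 - L²/8)
J = -100/9 (J = -(0 - 10)²/9 = -⅑*(-10)² = -⅑*100 = -100/9 ≈ -11.111)
J*(-229) + Q(E) = -100/9*(-229) + (-1 - ⅛*6²) = 22900/9 + (-1 - ⅛*36) = 22900/9 + (-1 - 9/2) = 22900/9 - 11/2 = 45701/18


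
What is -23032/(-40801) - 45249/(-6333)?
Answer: 664022035/86130911 ≈ 7.7094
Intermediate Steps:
-23032/(-40801) - 45249/(-6333) = -23032*(-1/40801) - 45249*(-1/6333) = 23032/40801 + 15083/2111 = 664022035/86130911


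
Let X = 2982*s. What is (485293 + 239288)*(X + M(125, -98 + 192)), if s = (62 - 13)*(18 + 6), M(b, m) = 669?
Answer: 2541468582081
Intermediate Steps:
s = 1176 (s = 49*24 = 1176)
X = 3506832 (X = 2982*1176 = 3506832)
(485293 + 239288)*(X + M(125, -98 + 192)) = (485293 + 239288)*(3506832 + 669) = 724581*3507501 = 2541468582081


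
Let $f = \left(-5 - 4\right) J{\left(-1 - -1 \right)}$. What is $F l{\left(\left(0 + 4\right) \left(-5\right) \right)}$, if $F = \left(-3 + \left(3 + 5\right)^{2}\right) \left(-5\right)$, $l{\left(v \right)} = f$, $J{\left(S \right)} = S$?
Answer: $0$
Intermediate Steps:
$f = 0$ ($f = \left(-5 - 4\right) \left(-1 - -1\right) = - 9 \left(-1 + 1\right) = \left(-9\right) 0 = 0$)
$l{\left(v \right)} = 0$
$F = -305$ ($F = \left(-3 + 8^{2}\right) \left(-5\right) = \left(-3 + 64\right) \left(-5\right) = 61 \left(-5\right) = -305$)
$F l{\left(\left(0 + 4\right) \left(-5\right) \right)} = \left(-305\right) 0 = 0$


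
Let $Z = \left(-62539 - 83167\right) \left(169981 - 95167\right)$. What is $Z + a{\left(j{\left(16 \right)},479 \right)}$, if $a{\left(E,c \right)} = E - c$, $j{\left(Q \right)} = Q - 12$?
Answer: $-10900849159$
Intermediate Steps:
$Z = -10900848684$ ($Z = \left(-145706\right) 74814 = -10900848684$)
$j{\left(Q \right)} = -12 + Q$
$Z + a{\left(j{\left(16 \right)},479 \right)} = -10900848684 + \left(\left(-12 + 16\right) - 479\right) = -10900848684 + \left(4 - 479\right) = -10900848684 - 475 = -10900849159$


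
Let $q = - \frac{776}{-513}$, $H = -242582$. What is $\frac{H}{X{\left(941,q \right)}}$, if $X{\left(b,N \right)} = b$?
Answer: $- \frac{242582}{941} \approx -257.79$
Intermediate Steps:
$q = \frac{776}{513}$ ($q = \left(-776\right) \left(- \frac{1}{513}\right) = \frac{776}{513} \approx 1.5127$)
$\frac{H}{X{\left(941,q \right)}} = - \frac{242582}{941}$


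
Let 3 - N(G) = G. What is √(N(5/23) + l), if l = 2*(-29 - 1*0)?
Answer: I*√29210/23 ≈ 7.4308*I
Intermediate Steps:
N(G) = 3 - G
l = -58 (l = 2*(-29 + 0) = 2*(-29) = -58)
√(N(5/23) + l) = √((3 - 5/23) - 58) = √(64/23 - 58) = √(-1270/23) = I*√29210/23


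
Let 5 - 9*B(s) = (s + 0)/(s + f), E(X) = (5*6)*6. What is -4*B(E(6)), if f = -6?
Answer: -460/261 ≈ -1.7625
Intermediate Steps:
E(X) = 180 (E(X) = 30*6 = 180)
B(s) = 5/9 - s/(9*(-6 + s)) (B(s) = 5/9 - (s + 0)/(9*(s - 6)) = 5/9 - s/(9*(-6 + s)))
-4*B(E(6)) = -8*(-15 + 2*180)/(9*(-6 + 180)) = -8*(-15 + 360)/(9*174) = -8*345/(9*174) = -4*115/261 = -460/261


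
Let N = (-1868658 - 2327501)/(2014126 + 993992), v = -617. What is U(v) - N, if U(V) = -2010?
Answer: -6042121021/3008118 ≈ -2008.6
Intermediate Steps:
N = -4196159/3008118 ≈ -1.3949
U(v) - N = -2010 - 1*(-4196159/3008118) = -2010 + 4196159/3008118 = -6042121021/3008118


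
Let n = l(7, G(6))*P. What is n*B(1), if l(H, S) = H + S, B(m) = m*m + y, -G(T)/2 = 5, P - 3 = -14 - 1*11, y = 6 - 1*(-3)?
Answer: 660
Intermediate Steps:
y = 9 (y = 6 + 3 = 9)
P = -22 (P = 3 + (-14 - 1*11) = 3 + (-14 - 11) = 3 - 25 = -22)
G(T) = -10 (G(T) = -2*5 = -10)
B(m) = 9 + m² (B(m) = m*m + 9 = m² + 9 = 9 + m²)
n = 66 (n = (7 - 10)*(-22) = -3*(-22) = 66)
n*B(1) = 66*(9 + 1²) = 66*(9 + 1) = 66*10 = 660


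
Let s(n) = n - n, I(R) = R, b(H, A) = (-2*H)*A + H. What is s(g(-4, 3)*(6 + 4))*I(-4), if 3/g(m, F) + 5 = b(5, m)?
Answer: 0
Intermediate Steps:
b(H, A) = H - 2*A*H (b(H, A) = -2*A*H + H = H - 2*A*H)
g(m, F) = -3/(10*m) (g(m, F) = 3/(-5 + 5*(1 - 2*m)) = 3/(-5 + (5 - 10*m)) = 3/((-10*m)) = 3*(-1/(10*m)) = -3/(10*m))
s(n) = 0
s(g(-4, 3)*(6 + 4))*I(-4) = 0*(-4) = 0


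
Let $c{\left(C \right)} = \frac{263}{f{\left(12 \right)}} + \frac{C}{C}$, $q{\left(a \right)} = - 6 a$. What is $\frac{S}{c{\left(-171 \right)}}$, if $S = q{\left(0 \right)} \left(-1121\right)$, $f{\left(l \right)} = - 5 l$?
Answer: $0$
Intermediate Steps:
$S = 0$ ($S = \left(-6\right) 0 \left(-1121\right) = 0 \left(-1121\right) = 0$)
$c{\left(C \right)} = - \frac{203}{60}$ ($c{\left(C \right)} = \frac{263}{\left(-5\right) 12} + \frac{C}{C} = \frac{263}{-60} + 1 = 263 \left(- \frac{1}{60}\right) + 1 = - \frac{263}{60} + 1 = - \frac{203}{60}$)
$\frac{S}{c{\left(-171 \right)}} = \frac{0}{- \frac{203}{60}} = 0 \left(- \frac{60}{203}\right) = 0$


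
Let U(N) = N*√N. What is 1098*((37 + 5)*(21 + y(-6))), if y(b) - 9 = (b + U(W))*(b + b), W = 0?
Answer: 4703832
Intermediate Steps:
U(N) = N^(3/2)
y(b) = 9 + 2*b² (y(b) = 9 + (b + 0^(3/2))*(b + b) = 9 + (b + 0)*(2*b) = 9 + b*(2*b) = 9 + 2*b²)
1098*((37 + 5)*(21 + y(-6))) = 1098*((37 + 5)*(21 + (9 + 2*(-6)²))) = 1098*(42*(21 + (9 + 2*36))) = 1098*(42*(21 + (9 + 72))) = 1098*(42*(21 + 81)) = 1098*(42*102) = 1098*4284 = 4703832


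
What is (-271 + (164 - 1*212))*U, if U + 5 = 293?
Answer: -91872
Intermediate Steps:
U = 288 (U = -5 + 293 = 288)
(-271 + (164 - 1*212))*U = (-271 + (164 - 1*212))*288 = (-271 + (164 - 212))*288 = (-271 - 48)*288 = -319*288 = -91872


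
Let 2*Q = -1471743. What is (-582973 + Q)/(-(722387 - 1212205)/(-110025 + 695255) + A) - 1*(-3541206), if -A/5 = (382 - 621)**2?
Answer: 591892547776591127/167144124332 ≈ 3.5412e+6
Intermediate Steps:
Q = -1471743/2 (Q = (1/2)*(-1471743) = -1471743/2 ≈ -7.3587e+5)
A = -285605 (A = -5*(382 - 621)**2 = -5*(-239)**2 = -5*57121 = -285605)
(-582973 + Q)/(-(722387 - 1212205)/(-110025 + 695255) + A) - 1*(-3541206) = (-582973 - 1471743/2)/(-(722387 - 1212205)/(-110025 + 695255) - 285605) - 1*(-3541206) = -2637689/(2*(-(-489818)/585230 - 285605)) + 3541206 = -2637689/(2*(-1*(-244909/292615) - 285605)) + 3541206 = -2637689/(2*(244909/292615 - 285605)) + 3541206 = -2637689/(2*(-83572062166/292615)) + 3541206 = -2637689/2*(-292615/83572062166) + 3541206 = 771827366735/167144124332 + 3541206 = 591892547776591127/167144124332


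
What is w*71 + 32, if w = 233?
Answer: 16575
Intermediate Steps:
w*71 + 32 = 233*71 + 32 = 16543 + 32 = 16575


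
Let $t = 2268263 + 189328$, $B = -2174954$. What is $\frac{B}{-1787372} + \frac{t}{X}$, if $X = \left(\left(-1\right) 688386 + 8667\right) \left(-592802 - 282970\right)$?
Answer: $\frac{2035705263914009}{1672932045560436} \approx 1.2168$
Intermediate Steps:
$t = 2457591$
$X = 595278868068$ ($X = \left(-688386 + 8667\right) \left(-875772\right) = \left(-679719\right) \left(-875772\right) = 595278868068$)
$\frac{B}{-1787372} + \frac{t}{X} = - \frac{2174954}{-1787372} + \frac{2457591}{595278868068} = \left(-2174954\right) \left(- \frac{1}{1787372}\right) + 2457591 \cdot \frac{1}{595278868068} = \frac{1087477}{893686} + \frac{819197}{198426289356} = \frac{2035705263914009}{1672932045560436}$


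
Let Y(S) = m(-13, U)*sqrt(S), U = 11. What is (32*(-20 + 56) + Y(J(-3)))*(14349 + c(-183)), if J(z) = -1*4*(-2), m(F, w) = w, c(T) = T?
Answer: 16319232 + 311652*sqrt(2) ≈ 1.6760e+7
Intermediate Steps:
J(z) = 8 (J(z) = -4*(-2) = 8)
Y(S) = 11*sqrt(S)
(32*(-20 + 56) + Y(J(-3)))*(14349 + c(-183)) = (32*(-20 + 56) + 11*sqrt(8))*(14349 - 183) = (32*36 + 11*(2*sqrt(2)))*14166 = (1152 + 22*sqrt(2))*14166 = 16319232 + 311652*sqrt(2)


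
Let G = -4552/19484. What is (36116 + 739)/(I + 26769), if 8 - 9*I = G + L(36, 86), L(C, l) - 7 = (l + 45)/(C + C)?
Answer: 16618488120/12070525757 ≈ 1.3768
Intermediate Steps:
G = -1138/4871 (G = -4552*1/19484 = -1138/4871 ≈ -0.23363)
L(C, l) = 7 + (45 + l)/(2*C) (L(C, l) = 7 + (l + 45)/(C + C) = 7 + (45 + l)/((2*C)) = 7 + (45 + l)*(1/(2*C)) = 7 + (45 + l)/(2*C))
I = -205453/3156408 (I = 8/9 - (-1138/4871 + (½)*(45 + 86 + 14*36)/36)/9 = 8/9 - (-1138/4871 + (½)*(1/36)*(45 + 86 + 504))/9 = 8/9 - (-1138/4871 + (½)*(1/36)*635)/9 = 8/9 - (-1138/4871 + 635/72)/9 = 8/9 - ⅑*3011149/350712 = 8/9 - 3011149/3156408 = -205453/3156408 ≈ -0.065091)
(36116 + 739)/(I + 26769) = (36116 + 739)/(-205453/3156408 + 26769) = 36855/(84493680299/3156408) = 36855*(3156408/84493680299) = 16618488120/12070525757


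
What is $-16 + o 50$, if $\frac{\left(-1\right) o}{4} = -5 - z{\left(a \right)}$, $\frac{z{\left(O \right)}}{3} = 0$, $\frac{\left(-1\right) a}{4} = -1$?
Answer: $984$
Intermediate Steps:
$a = 4$ ($a = \left(-4\right) \left(-1\right) = 4$)
$z{\left(O \right)} = 0$ ($z{\left(O \right)} = 3 \cdot 0 = 0$)
$o = 20$ ($o = - 4 \left(-5 - 0\right) = - 4 \left(-5 + 0\right) = \left(-4\right) \left(-5\right) = 20$)
$-16 + o 50 = -16 + 20 \cdot 50 = -16 + 1000 = 984$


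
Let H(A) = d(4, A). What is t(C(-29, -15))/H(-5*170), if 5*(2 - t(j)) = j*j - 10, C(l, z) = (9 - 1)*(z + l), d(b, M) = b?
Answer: -30971/5 ≈ -6194.2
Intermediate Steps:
H(A) = 4
C(l, z) = 8*l + 8*z (C(l, z) = 8*(l + z) = 8*l + 8*z)
t(j) = 4 - j²/5 (t(j) = 2 - (j*j - 10)/5 = 2 - (j² - 10)/5 = 2 - (-10 + j²)/5 = 2 + (2 - j²/5) = 4 - j²/5)
t(C(-29, -15))/H(-5*170) = (4 - (8*(-29) + 8*(-15))²/5)/4 = (4 - (-232 - 120)²/5)*(¼) = (4 - ⅕*(-352)²)*(¼) = (4 - ⅕*123904)*(¼) = (4 - 123904/5)*(¼) = -123884/5*¼ = -30971/5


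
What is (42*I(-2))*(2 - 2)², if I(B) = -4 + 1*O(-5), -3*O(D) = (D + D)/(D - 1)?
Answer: 0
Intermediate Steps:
O(D) = -2*D/(3*(-1 + D)) (O(D) = -(D + D)/(3*(D - 1)) = -2*D/(3*(-1 + D)))
I(B) = -41/9 (I(B) = -4 + 1*(-2*(-5)/(-3 + 3*(-5))) = -4 + 1*(-2*(-5)/(-3 - 15)) = -4 + 1*(-2*(-5)/(-18)) = -4 + 1*(-2*(-5)*(-1/18)) = -4 + 1*(-5/9) = -4 - 5/9 = -41/9)
(42*I(-2))*(2 - 2)² = (42*(-41/9))*(2 - 2)² = -574/3*0² = -574/3*0 = 0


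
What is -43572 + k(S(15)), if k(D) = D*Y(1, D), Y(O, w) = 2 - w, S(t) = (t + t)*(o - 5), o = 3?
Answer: -47292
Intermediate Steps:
S(t) = -4*t (S(t) = (t + t)*(3 - 5) = (2*t)*(-2) = -4*t)
k(D) = D*(2 - D)
-43572 + k(S(15)) = -43572 + (-4*15)*(2 - (-4)*15) = -43572 - 60*(2 - 1*(-60)) = -43572 - 60*(2 + 60) = -43572 - 60*62 = -43572 - 3720 = -47292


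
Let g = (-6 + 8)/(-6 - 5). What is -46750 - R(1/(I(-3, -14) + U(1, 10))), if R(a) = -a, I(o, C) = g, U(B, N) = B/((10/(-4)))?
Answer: -1496055/32 ≈ -46752.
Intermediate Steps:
U(B, N) = -2*B/5 (U(B, N) = B/((10*(-¼))) = B/(-5/2) = B*(-⅖) = -2*B/5)
g = -2/11 (g = 2/(-11) = 2*(-1/11) = -2/11 ≈ -0.18182)
I(o, C) = -2/11
-46750 - R(1/(I(-3, -14) + U(1, 10))) = -46750 - (-1)/(-2/11 - ⅖*1) = -46750 - (-1)/(-2/11 - ⅖) = -46750 - (-1)/(-32/55) = -46750 - (-1)*(-55)/32 = -46750 - 1*55/32 = -46750 - 55/32 = -1496055/32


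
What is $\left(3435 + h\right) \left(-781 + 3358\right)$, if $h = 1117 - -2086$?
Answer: $17106126$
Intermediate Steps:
$h = 3203$ ($h = 1117 + 2086 = 3203$)
$\left(3435 + h\right) \left(-781 + 3358\right) = \left(3435 + 3203\right) \left(-781 + 3358\right) = 6638 \cdot 2577 = 17106126$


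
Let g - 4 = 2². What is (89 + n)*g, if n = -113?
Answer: -192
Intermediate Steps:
g = 8 (g = 4 + 2² = 4 + 4 = 8)
(89 + n)*g = (89 - 113)*8 = -24*8 = -192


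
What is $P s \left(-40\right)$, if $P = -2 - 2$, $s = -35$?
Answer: $-5600$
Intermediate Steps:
$P = -4$ ($P = -2 - 2 = -4$)
$P s \left(-40\right) = \left(-4\right) \left(-35\right) \left(-40\right) = 140 \left(-40\right) = -5600$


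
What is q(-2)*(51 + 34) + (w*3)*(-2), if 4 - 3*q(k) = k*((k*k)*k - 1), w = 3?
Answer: -1244/3 ≈ -414.67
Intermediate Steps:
q(k) = 4/3 - k*(-1 + k³)/3 (q(k) = 4/3 - k*((k*k)*k - 1)/3 = 4/3 - k*(k²*k - 1)/3 = 4/3 - k*(k³ - 1)/3 = 4/3 - k*(-1 + k³)/3)
q(-2)*(51 + 34) + (w*3)*(-2) = (4/3 - ⅓*(-2)⁴ + (⅓)*(-2))*(51 + 34) + (3*3)*(-2) = (4/3 - ⅓*16 - ⅔)*85 + 9*(-2) = (4/3 - 16/3 - ⅔)*85 - 18 = -14/3*85 - 18 = -1190/3 - 18 = -1244/3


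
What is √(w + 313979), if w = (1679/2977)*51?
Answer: 2*√695725727606/2977 ≈ 560.36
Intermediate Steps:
w = 85629/2977 (w = (1679*(1/2977))*51 = (1679/2977)*51 = 85629/2977 ≈ 28.764)
√(w + 313979) = √(85629/2977 + 313979) = √(934801112/2977) = 2*√695725727606/2977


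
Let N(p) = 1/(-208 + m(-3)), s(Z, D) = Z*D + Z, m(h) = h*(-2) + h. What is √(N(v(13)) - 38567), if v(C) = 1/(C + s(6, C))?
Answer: 2*I*√405194595/205 ≈ 196.38*I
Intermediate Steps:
m(h) = -h (m(h) = -2*h + h = -h)
s(Z, D) = Z + D*Z (s(Z, D) = D*Z + Z = Z + D*Z)
v(C) = 1/(6 + 7*C) (v(C) = 1/(C + 6*(1 + C)) = 1/(C + (6 + 6*C)) = 1/(6 + 7*C))
N(p) = -1/205 (N(p) = 1/(-208 - 1*(-3)) = 1/(-208 + 3) = 1/(-205) = -1/205)
√(N(v(13)) - 38567) = √(-1/205 - 38567) = √(-7906236/205) = 2*I*√405194595/205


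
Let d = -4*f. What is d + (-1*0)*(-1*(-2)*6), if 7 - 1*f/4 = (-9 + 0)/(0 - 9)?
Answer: -96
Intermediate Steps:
f = 24 (f = 28 - 4*(-9 + 0)/(0 - 9) = 28 - (-36)/(-9) = 28 - (-36)*(-1)/9 = 28 - 4*1 = 28 - 4 = 24)
d = -96 (d = -4*24 = -96)
d + (-1*0)*(-1*(-2)*6) = -96 + (-1*0)*(-1*(-2)*6) = -96 + 0*(2*6) = -96 + 0*12 = -96 + 0 = -96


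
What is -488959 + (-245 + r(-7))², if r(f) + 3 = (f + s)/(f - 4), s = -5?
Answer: -51787383/121 ≈ -4.2800e+5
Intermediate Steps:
r(f) = -3 + (-5 + f)/(-4 + f) (r(f) = -3 + (f - 5)/(f - 4) = -3 + (-5 + f)/(-4 + f))
-488959 + (-245 + r(-7))² = -488959 + (-245 + (7 - 2*(-7))/(-4 - 7))² = -488959 + (-245 + (7 + 14)/(-11))² = -488959 + (-245 - 1/11*21)² = -488959 + (-245 - 21/11)² = -488959 + (-2716/11)² = -488959 + 7376656/121 = -51787383/121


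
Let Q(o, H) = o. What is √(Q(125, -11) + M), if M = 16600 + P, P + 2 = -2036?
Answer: √14687 ≈ 121.19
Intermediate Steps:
P = -2038 (P = -2 - 2036 = -2038)
M = 14562 (M = 16600 - 2038 = 14562)
√(Q(125, -11) + M) = √(125 + 14562) = √14687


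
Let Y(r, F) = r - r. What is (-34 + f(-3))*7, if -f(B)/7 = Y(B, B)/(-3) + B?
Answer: -91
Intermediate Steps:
Y(r, F) = 0
f(B) = -7*B (f(B) = -7*(0/(-3) + B) = -7*(0*(-⅓) + B) = -7*(0 + B) = -7*B)
(-34 + f(-3))*7 = (-34 - 7*(-3))*7 = (-34 + 21)*7 = -13*7 = -91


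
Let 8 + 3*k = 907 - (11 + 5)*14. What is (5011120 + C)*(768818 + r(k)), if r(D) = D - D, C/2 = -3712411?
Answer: -1855697544236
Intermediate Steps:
C = -7424822 (C = 2*(-3712411) = -7424822)
k = 225 (k = -8/3 + (907 - (11 + 5)*14)/3 = -8/3 + (907 - 16*14)/3 = -8/3 + (907 - 1*224)/3 = -8/3 + (907 - 224)/3 = -8/3 + (⅓)*683 = -8/3 + 683/3 = 225)
r(D) = 0
(5011120 + C)*(768818 + r(k)) = (5011120 - 7424822)*(768818 + 0) = -2413702*768818 = -1855697544236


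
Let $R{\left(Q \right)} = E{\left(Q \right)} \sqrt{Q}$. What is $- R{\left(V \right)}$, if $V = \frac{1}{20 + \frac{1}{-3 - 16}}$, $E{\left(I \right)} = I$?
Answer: $- \frac{19 \sqrt{7201}}{143641} \approx -0.011225$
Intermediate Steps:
$V = \frac{19}{379}$ ($V = \frac{1}{20 + \frac{1}{-19}} = \frac{1}{20 - \frac{1}{19}} = \frac{1}{\frac{379}{19}} = \frac{19}{379} \approx 0.050132$)
$R{\left(Q \right)} = Q^{\frac{3}{2}}$ ($R{\left(Q \right)} = Q \sqrt{Q} = Q^{\frac{3}{2}}$)
$- R{\left(V \right)} = - \left(\frac{19}{379}\right)^{\frac{3}{2}} = - \frac{19 \sqrt{7201}}{143641}$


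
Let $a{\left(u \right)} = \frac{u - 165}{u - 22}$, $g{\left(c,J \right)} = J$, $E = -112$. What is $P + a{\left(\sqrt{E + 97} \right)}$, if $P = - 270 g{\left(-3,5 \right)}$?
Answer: $- \frac{670005}{499} + \frac{143 i \sqrt{15}}{499} \approx -1342.7 + 1.1099 i$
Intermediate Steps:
$a{\left(u \right)} = \frac{-165 + u}{-22 + u}$
$P = -1350$ ($P = \left(-270\right) 5 = -1350$)
$P + a{\left(\sqrt{E + 97} \right)} = -1350 + \frac{-165 + \sqrt{-112 + 97}}{-22 + \sqrt{-112 + 97}} = -1350 + \frac{-165 + \sqrt{-15}}{-22 + \sqrt{-15}} = -1350 + \frac{-165 + i \sqrt{15}}{-22 + i \sqrt{15}}$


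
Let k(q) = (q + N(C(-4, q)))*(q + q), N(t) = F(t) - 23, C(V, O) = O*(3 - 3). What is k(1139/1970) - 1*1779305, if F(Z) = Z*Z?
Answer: -3452702698019/1940450 ≈ -1.7793e+6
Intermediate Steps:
F(Z) = Z²
C(V, O) = 0 (C(V, O) = O*0 = 0)
N(t) = -23 + t² (N(t) = t² - 23 = -23 + t²)
k(q) = 2*q*(-23 + q) (k(q) = (q + (-23 + 0²))*(q + q) = (q + (-23 + 0))*(2*q) = (q - 23)*(2*q) = (-23 + q)*(2*q) = 2*q*(-23 + q))
k(1139/1970) - 1*1779305 = 2*(1139/1970)*(-23 + 1139/1970) - 1*1779305 = 2*(1139*(1/1970))*(-23 + 1139*(1/1970)) - 1779305 = 2*(1139/1970)*(-23 + 1139/1970) - 1779305 = 2*(1139/1970)*(-44171/1970) - 1779305 = -50310769/1940450 - 1779305 = -3452702698019/1940450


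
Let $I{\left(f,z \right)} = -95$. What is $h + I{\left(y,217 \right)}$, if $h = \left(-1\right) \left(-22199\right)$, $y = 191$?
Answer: $22104$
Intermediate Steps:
$h = 22199$
$h + I{\left(y,217 \right)} = 22199 - 95 = 22104$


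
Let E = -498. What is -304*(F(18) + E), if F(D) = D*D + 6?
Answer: 51072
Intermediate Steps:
F(D) = 6 + D**2 (F(D) = D**2 + 6 = 6 + D**2)
-304*(F(18) + E) = -304*((6 + 18**2) - 498) = -304*((6 + 324) - 498) = -304*(330 - 498) = -304*(-168) = 51072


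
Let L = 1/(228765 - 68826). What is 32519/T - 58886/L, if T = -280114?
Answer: -2638160698299275/280114 ≈ -9.4182e+9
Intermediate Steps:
L = 1/159939 ≈ 6.2524e-6
32519/T - 58886/L = 32519/(-280114) - 58886/1/159939 = 32519*(-1/280114) - 58886*159939 = -32519/280114 - 9418167954 = -2638160698299275/280114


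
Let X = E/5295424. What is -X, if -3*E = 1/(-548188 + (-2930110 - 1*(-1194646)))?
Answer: -1/36278716825344 ≈ -2.7564e-14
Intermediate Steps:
E = 1/6850956 (E = -1/(3*(-548188 + (-2930110 - 1*(-1194646)))) = -1/(3*(-548188 + (-2930110 + 1194646))) = -1/(3*(-548188 - 1735464)) = -1/3/(-2283652) = -1/3*(-1/2283652) = 1/6850956 ≈ 1.4597e-7)
X = 1/36278716825344 (X = (1/6850956)/5295424 = (1/6850956)*(1/5295424) = 1/36278716825344 ≈ 2.7564e-14)
-X = -1*1/36278716825344 = -1/36278716825344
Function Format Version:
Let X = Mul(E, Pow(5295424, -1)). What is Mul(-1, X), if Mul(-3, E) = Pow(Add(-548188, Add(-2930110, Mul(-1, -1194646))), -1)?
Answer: Rational(-1, 36278716825344) ≈ -2.7564e-14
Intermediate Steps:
E = Rational(1, 6850956) (E = Mul(Rational(-1, 3), Pow(Add(-548188, Add(-2930110, Mul(-1, -1194646))), -1)) = Mul(Rational(-1, 3), Pow(Add(-548188, Add(-2930110, 1194646)), -1)) = Mul(Rational(-1, 3), Pow(Add(-548188, -1735464), -1)) = Mul(Rational(-1, 3), Pow(-2283652, -1)) = Mul(Rational(-1, 3), Rational(-1, 2283652)) = Rational(1, 6850956) ≈ 1.4597e-7)
X = Rational(1, 36278716825344) (X = Mul(Rational(1, 6850956), Pow(5295424, -1)) = Mul(Rational(1, 6850956), Rational(1, 5295424)) = Rational(1, 36278716825344) ≈ 2.7564e-14)
Mul(-1, X) = Mul(-1, Rational(1, 36278716825344)) = Rational(-1, 36278716825344)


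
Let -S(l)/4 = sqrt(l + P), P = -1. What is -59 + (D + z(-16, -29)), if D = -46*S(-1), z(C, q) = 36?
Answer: -23 + 184*I*sqrt(2) ≈ -23.0 + 260.22*I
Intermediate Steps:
S(l) = -4*sqrt(-1 + l) (S(l) = -4*sqrt(l - 1) = -4*sqrt(-1 + l))
D = 184*I*sqrt(2) (D = -(-184)*sqrt(-1 - 1) = -(-184)*sqrt(-2) = -(-184)*I*sqrt(2) = 184*I*sqrt(2) ≈ 260.22*I)
-59 + (D + z(-16, -29)) = -59 + (184*I*sqrt(2) + 36) = -59 + (36 + 184*I*sqrt(2)) = -23 + 184*I*sqrt(2)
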